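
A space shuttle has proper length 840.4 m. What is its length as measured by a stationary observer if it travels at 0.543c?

Proper length L₀ = 840.4 m
γ = 1/√(1 - 0.543²) = 1.1909
L = L₀/γ = 840.4/1.1909 = 705.7 m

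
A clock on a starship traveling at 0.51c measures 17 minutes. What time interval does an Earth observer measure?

Proper time Δt₀ = 17 minutes
γ = 1/√(1 - 0.51²) = 1.1626
Δt = γΔt₀ = 1.1626 × 17 = 19.76 minutes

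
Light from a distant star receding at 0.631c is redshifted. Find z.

β = 0.631
(1+β)/(1-β) = 1.631/0.369 = 4.420
√(4.420) = 2.102
z = 2.102 - 1 = 1.102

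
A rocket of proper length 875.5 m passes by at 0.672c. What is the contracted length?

Proper length L₀ = 875.5 m
γ = 1/√(1 - 0.672²) = 1.3503
L = L₀/γ = 875.5/1.3503 = 648.4 m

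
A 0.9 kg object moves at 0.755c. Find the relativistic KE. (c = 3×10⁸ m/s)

γ = 1/√(1 - 0.755²) = 1.525
γ - 1 = 0.5250
KE = (γ-1)mc² = 0.5250 × 0.9 × (3×10⁸)² = 4.253×10¹⁶ J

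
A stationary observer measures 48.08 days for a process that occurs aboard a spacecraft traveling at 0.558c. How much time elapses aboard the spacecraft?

Dilated time Δt = 48.08 days
γ = 1/√(1 - 0.558²) = 1.205
Δt₀ = Δt/γ = 48.08/1.205 = 39.90 days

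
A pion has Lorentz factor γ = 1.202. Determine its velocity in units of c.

From γ = 1/√(1 - v²/c²):
1/γ² = 1/1.202² = 0.6921
v²/c² = 1 - 0.6921 = 0.3079
v/c = √(0.3079) = 0.5549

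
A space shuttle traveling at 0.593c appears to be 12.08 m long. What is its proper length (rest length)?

Contracted length L = 12.08 m
γ = 1/√(1 - 0.593²) = 1.242
L₀ = γL = 1.242 × 12.08 = 15.00 m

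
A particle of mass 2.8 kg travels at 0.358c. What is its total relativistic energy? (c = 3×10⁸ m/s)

γ = 1/√(1 - 0.358²) = 1.071
mc² = 2.8 × (3×10⁸)² = 2.520×10¹⁷ J
E = γmc² = 1.071 × 2.520×10¹⁷ = 2.699×10¹⁷ J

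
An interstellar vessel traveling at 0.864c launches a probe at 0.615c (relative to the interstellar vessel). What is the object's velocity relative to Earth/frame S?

u = (u' + v)/(1 + u'v/c²)
Numerator: 0.615 + 0.864 = 1.479
Denominator: 1 + 0.53136 = 1.53136
u = 1.479/1.53136 = 0.9658c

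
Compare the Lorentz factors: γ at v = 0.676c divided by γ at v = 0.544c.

γ₁ = 1/√(1 - 0.676²) = 1.3570
γ₂ = 1/√(1 - 0.544²) = 1.1918
γ₁/γ₂ = 1.3570/1.1918 = 1.139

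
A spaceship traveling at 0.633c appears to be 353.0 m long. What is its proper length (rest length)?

Contracted length L = 353.0 m
γ = 1/√(1 - 0.633²) = 1.2917
L₀ = γL = 1.2917 × 353.0 = 456.0 m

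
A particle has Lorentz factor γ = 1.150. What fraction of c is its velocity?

From γ = 1/√(1 - v²/c²):
1/γ² = 1/1.150² = 0.75614
v²/c² = 1 - 0.75614 = 0.24386
v/c = √(0.24386) = 0.4938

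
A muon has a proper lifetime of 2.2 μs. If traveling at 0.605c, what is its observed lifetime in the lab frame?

Proper lifetime τ₀ = 2.2 μs
γ = 1/√(1 - 0.605²) = 1.256
τ = γτ₀ = 1.256 × 2.2 μs = 2.763 μs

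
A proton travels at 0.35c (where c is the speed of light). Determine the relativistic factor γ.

v/c = 0.35, so (v/c)² = 0.1225
1 - (v/c)² = 0.8775
γ = 1/√(0.8775) = 1.068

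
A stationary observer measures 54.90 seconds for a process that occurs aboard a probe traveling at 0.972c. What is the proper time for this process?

Dilated time Δt = 54.90 seconds
γ = 1/√(1 - 0.972²) = 4.256
Δt₀ = Δt/γ = 54.90/4.256 = 12.90 seconds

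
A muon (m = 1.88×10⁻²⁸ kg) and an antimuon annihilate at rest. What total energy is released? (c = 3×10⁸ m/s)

Both particles have the same rest mass, so total mass = 2m
E = 2m·c² = 2 × 1.88×10⁻²⁸ × (3×10⁸)²
= 2 × 1.88×10⁻²⁸ × 9×10¹⁶
= 3.384×10⁻¹¹ J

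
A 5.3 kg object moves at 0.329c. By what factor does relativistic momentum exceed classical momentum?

p_rel = γmv, p_class = mv
Ratio = γ = 1/√(1 - 0.329²) = 1.059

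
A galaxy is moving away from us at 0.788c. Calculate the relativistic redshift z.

β = 0.788
(1+β)/(1-β) = 1.788/0.212 = 8.434
√(8.434) = 2.904
z = 2.904 - 1 = 1.904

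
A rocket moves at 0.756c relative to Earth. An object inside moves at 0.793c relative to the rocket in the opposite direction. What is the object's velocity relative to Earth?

Object's velocity in rocket frame is u' = -0.793c
u = (u' + v)/(1 + u'v/c²) = (v - 0.793)/(1 - 0.793·v/c²)
Numerator: 0.756 - 0.793 = -0.037
Denominator: 1 - 0.599508 = 0.400492
u = -0.037/0.400492 = -0.09239c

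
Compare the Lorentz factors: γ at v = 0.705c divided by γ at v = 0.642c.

γ₁ = 1/√(1 - 0.705²) = 1.410
γ₂ = 1/√(1 - 0.642²) = 1.304
γ₁/γ₂ = 1.410/1.304 = 1.081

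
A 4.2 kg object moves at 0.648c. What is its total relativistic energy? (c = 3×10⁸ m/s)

γ = 1/√(1 - 0.648²) = 1.313
mc² = 4.2 × (3×10⁸)² = 3.780×10¹⁷ J
E = γmc² = 1.313 × 3.780×10¹⁷ = 4.963×10¹⁷ J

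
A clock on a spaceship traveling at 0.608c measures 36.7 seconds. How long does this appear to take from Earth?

Proper time Δt₀ = 36.7 seconds
γ = 1/√(1 - 0.608²) = 1.25955
Δt = γΔt₀ = 1.25955 × 36.7 = 46.23 seconds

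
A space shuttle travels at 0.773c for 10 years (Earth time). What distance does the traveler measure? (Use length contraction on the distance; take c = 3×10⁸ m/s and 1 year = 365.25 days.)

Earth distance: d = v × t = 0.773c × 10 yr = 7.318×10¹⁶ m
γ = 1.576
d' = d/γ = 7.318×10¹⁶/1.576 = 4.643×10¹⁶ m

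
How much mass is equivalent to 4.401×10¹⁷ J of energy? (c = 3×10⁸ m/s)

From E = mc², we get m = E/c²
c² = (3×10⁸)² = 9×10¹⁶ m²/s²
m = 4.401×10¹⁷ / 9×10¹⁶ = 4.890 kg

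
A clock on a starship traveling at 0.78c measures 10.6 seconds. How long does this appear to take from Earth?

Proper time Δt₀ = 10.6 seconds
γ = 1/√(1 - 0.78²) = 1.598
Δt = γΔt₀ = 1.598 × 10.6 = 16.94 seconds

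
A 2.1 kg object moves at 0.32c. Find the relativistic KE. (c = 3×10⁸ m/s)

γ = 1/√(1 - 0.32²) = 1.0555
γ - 1 = 0.05550
KE = (γ-1)mc² = 0.05550 × 2.1 × (3×10⁸)² = 1.049×10¹⁶ J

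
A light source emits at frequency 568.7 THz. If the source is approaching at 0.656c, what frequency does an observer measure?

β = v/c = 0.656
(1+β)/(1-β) = 1.656/0.344 = 4.814
Doppler factor = √(4.814) = 2.194
f_obs = 568.7 × 2.194 = 1248 THz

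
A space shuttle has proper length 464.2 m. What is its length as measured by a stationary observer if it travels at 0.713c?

Proper length L₀ = 464.2 m
γ = 1/√(1 - 0.713²) = 1.426
L = L₀/γ = 464.2/1.426 = 325.5 m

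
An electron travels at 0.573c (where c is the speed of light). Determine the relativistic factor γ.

v/c = 0.573, so (v/c)² = 0.328329
1 - (v/c)² = 0.671671
γ = 1/√(0.671671) = 1.220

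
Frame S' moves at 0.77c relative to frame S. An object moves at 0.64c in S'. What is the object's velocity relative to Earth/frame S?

u = (u' + v)/(1 + u'v/c²)
Numerator: 0.64 + 0.77 = 1.41
Denominator: 1 + 0.4928 = 1.4928
u = 1.41/1.4928 = 0.9445c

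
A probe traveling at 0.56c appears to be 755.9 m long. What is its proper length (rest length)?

Contracted length L = 755.9 m
γ = 1/√(1 - 0.56²) = 1.207
L₀ = γL = 1.207 × 755.9 = 912.4 m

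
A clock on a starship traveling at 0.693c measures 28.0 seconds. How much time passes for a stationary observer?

Proper time Δt₀ = 28.0 seconds
γ = 1/√(1 - 0.693²) = 1.387
Δt = γΔt₀ = 1.387 × 28.0 = 38.84 seconds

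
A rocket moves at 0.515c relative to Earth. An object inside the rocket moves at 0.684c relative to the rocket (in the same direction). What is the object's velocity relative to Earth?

u = (u' + v)/(1 + u'v/c²)
Numerator: 0.684 + 0.515 = 1.199
Denominator: 1 + 0.35226 = 1.35226
u = 1.199/1.35226 = 0.8867c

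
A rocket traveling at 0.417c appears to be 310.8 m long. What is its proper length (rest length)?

Contracted length L = 310.8 m
γ = 1/√(1 - 0.417²) = 1.100
L₀ = γL = 1.100 × 310.8 = 341.9 m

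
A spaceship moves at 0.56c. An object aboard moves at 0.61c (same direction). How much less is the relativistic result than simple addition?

Classical: u' + v = 0.61 + 0.56 = 1.17c
Relativistic: u = (0.61 + 0.56)/(1 + 0.3416) = 1.17/1.3416 = 0.8721c
Difference: 1.17 - 0.8721 = 0.2979c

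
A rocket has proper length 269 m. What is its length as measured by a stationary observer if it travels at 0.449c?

Proper length L₀ = 269 m
γ = 1/√(1 - 0.449²) = 1.119
L = L₀/γ = 269/1.119 = 240.4 m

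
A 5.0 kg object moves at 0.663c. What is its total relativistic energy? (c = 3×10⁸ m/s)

γ = 1/√(1 - 0.663²) = 1.3358
mc² = 5.0 × (3×10⁸)² = 4.500×10¹⁷ J
E = γmc² = 1.3358 × 4.500×10¹⁷ = 6.011×10¹⁷ J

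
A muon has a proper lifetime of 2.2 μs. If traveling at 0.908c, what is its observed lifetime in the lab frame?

Proper lifetime τ₀ = 2.2 μs
γ = 1/√(1 - 0.908²) = 2.387
τ = γτ₀ = 2.387 × 2.2 μs = 5.251 μs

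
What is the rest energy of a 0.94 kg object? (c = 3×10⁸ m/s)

c² = (3×10⁸)² = 9.000×10¹⁶ m²/s²
E₀ = mc² = 0.94 × 9.000×10¹⁶ = 8.460×10¹⁶ J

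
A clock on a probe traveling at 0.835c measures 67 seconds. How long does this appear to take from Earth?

Proper time Δt₀ = 67 seconds
γ = 1/√(1 - 0.835²) = 1.8174
Δt = γΔt₀ = 1.8174 × 67 = 121.8 seconds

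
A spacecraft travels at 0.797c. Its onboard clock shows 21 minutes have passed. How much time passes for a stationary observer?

Proper time Δt₀ = 21 minutes
γ = 1/√(1 - 0.797²) = 1.6557
Δt = γΔt₀ = 1.6557 × 21 = 34.77 minutes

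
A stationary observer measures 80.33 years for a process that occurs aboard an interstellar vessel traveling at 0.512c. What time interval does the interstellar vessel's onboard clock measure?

Dilated time Δt = 80.33 years
γ = 1/√(1 - 0.512²) = 1.1642
Δt₀ = Δt/γ = 80.33/1.1642 = 69.00 years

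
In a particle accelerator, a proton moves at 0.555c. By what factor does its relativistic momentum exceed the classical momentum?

p_rel = γmv, p_class = mv
Ratio = γ = 1/√(1 - 0.555²)
= 1/√(0.691975) = 1.202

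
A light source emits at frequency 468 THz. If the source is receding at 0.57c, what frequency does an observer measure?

β = v/c = 0.57
(1-β)/(1+β) = 0.43/1.57 = 0.27389
Doppler factor = √(0.27389) = 0.5233
f_obs = 468 × 0.5233 = 244.9 THz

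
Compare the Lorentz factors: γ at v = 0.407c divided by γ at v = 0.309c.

γ₁ = 1/√(1 - 0.407²) = 1.0948
γ₂ = 1/√(1 - 0.309²) = 1.0515
γ₁/γ₂ = 1.0948/1.0515 = 1.041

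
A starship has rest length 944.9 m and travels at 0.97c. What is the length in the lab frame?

Proper length L₀ = 944.9 m
γ = 1/√(1 - 0.97²) = 4.113
L = L₀/γ = 944.9/4.113 = 229.7 m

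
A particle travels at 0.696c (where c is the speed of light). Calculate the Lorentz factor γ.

v/c = 0.696, so (v/c)² = 0.484416
1 - (v/c)² = 0.515584
γ = 1/√(0.515584) = 1.393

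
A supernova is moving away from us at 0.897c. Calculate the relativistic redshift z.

β = 0.897
(1+β)/(1-β) = 1.897/0.103 = 18.42
√(18.42) = 4.292
z = 4.292 - 1 = 3.292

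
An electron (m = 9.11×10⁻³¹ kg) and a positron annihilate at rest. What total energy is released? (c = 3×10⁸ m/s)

Both particles have the same rest mass, so total mass = 2m
E = 2m·c² = 2 × 9.11×10⁻³¹ × (3×10⁸)²
= 2 × 9.11×10⁻³¹ × 9×10¹⁶
= 1.640×10⁻¹³ J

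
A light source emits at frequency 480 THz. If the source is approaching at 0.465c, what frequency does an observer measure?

β = v/c = 0.465
(1+β)/(1-β) = 1.465/0.535 = 2.7383
Doppler factor = √(2.7383) = 1.6548
f_obs = 480 × 1.6548 = 794.3 THz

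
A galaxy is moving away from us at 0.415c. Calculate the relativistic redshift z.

β = 0.415
(1+β)/(1-β) = 1.415/0.585 = 2.419
√(2.419) = 1.5553
z = 1.5553 - 1 = 0.5553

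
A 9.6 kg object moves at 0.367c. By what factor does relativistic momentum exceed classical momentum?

p_rel = γmv, p_class = mv
Ratio = γ = 1/√(1 - 0.367²) = 1.075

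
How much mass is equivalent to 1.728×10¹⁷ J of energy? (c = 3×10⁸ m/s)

From E = mc², we get m = E/c²
c² = (3×10⁸)² = 9×10¹⁶ m²/s²
m = 1.728×10¹⁷ / 9×10¹⁶ = 1.920 kg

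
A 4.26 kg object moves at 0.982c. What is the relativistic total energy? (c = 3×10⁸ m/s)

γ = 1/√(1 - 0.982²) = 5.294
mc² = 4.26 × (3×10⁸)² = 3.834×10¹⁷ J
E = γmc² = 5.294 × 3.834×10¹⁷ = 2.030×10¹⁸ J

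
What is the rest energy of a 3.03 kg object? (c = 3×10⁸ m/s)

c² = (3×10⁸)² = 9.000×10¹⁶ m²/s²
E₀ = mc² = 3.03 × 9.000×10¹⁶ = 2.727×10¹⁷ J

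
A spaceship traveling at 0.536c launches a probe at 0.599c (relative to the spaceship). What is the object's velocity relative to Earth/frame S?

u = (u' + v)/(1 + u'v/c²)
Numerator: 0.599 + 0.536 = 1.135
Denominator: 1 + 0.321064 = 1.321064
u = 1.135/1.321064 = 0.8592c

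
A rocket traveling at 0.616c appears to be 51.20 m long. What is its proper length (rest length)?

Contracted length L = 51.20 m
γ = 1/√(1 - 0.616²) = 1.26944
L₀ = γL = 1.26944 × 51.20 = 65.00 m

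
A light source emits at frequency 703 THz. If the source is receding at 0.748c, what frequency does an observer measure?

β = v/c = 0.748
(1-β)/(1+β) = 0.252/1.748 = 0.1442
Doppler factor = √(0.1442) = 0.3797
f_obs = 703 × 0.3797 = 266.9 THz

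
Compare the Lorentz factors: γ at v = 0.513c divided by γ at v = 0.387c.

γ₁ = 1/√(1 - 0.513²) = 1.165
γ₂ = 1/√(1 - 0.387²) = 1.085
γ₁/γ₂ = 1.165/1.085 = 1.074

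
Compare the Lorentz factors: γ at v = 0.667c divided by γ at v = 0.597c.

γ₁ = 1/√(1 - 0.667²) = 1.3422
γ₂ = 1/√(1 - 0.597²) = 1.2465
γ₁/γ₂ = 1.3422/1.2465 = 1.077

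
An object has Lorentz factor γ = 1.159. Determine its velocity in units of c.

From γ = 1/√(1 - v²/c²):
1/γ² = 1/1.159² = 0.74445
v²/c² = 1 - 0.74445 = 0.25555
v/c = √(0.25555) = 0.5055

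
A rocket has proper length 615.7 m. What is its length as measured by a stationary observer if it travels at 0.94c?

Proper length L₀ = 615.7 m
γ = 1/√(1 - 0.94²) = 2.931
L = L₀/γ = 615.7/2.931 = 210.1 m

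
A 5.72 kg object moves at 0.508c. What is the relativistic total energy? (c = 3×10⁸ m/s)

γ = 1/√(1 - 0.508²) = 1.161
mc² = 5.72 × (3×10⁸)² = 5.148×10¹⁷ J
E = γmc² = 1.161 × 5.148×10¹⁷ = 5.977×10¹⁷ J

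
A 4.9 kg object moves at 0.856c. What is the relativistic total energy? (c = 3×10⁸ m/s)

γ = 1/√(1 - 0.856²) = 1.9343
mc² = 4.9 × (3×10⁸)² = 4.410×10¹⁷ J
E = γmc² = 1.9343 × 4.410×10¹⁷ = 8.530×10¹⁷ J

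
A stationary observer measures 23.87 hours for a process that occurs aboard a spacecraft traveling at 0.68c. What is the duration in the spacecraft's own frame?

Dilated time Δt = 23.87 hours
γ = 1/√(1 - 0.68²) = 1.364
Δt₀ = Δt/γ = 23.87/1.364 = 17.50 hours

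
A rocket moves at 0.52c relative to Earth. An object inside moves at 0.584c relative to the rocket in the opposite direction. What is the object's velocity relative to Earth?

Object's velocity in rocket frame is u' = -0.584c
u = (u' + v)/(1 + u'v/c²) = (v - 0.584)/(1 - 0.584·v/c²)
Numerator: 0.52 - 0.584 = -0.064
Denominator: 1 - 0.30368 = 0.69632
u = -0.064/0.69632 = -0.09191c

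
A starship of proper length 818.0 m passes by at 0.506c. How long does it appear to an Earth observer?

Proper length L₀ = 818.0 m
γ = 1/√(1 - 0.506²) = 1.159375
L = L₀/γ = 818.0/1.159375 = 705.6 m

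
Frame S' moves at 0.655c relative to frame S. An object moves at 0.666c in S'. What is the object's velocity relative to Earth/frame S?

u = (u' + v)/(1 + u'v/c²)
Numerator: 0.666 + 0.655 = 1.321
Denominator: 1 + 0.43623 = 1.43623
u = 1.321/1.43623 = 0.9198c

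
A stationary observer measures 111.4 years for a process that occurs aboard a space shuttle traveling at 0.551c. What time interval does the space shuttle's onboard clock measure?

Dilated time Δt = 111.4 years
γ = 1/√(1 - 0.551²) = 1.19831
Δt₀ = Δt/γ = 111.4/1.19831 = 92.96 years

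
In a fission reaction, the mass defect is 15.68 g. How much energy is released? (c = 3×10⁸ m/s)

Convert mass defect: Δm = 15.68 g = 0.01568 kg
E = Δm·c² = 0.01568 × (3×10⁸)²
= 0.01568 × 9×10¹⁶ = 1.411×10¹⁵ J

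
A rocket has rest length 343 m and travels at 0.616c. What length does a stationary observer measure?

Proper length L₀ = 343 m
γ = 1/√(1 - 0.616²) = 1.2694
L = L₀/γ = 343/1.2694 = 270.2 m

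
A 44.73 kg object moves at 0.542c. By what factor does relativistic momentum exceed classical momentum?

p_rel = γmv, p_class = mv
Ratio = γ = 1/√(1 - 0.542²) = 1.190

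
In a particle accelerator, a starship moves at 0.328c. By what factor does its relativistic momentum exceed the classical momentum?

p_rel = γmv, p_class = mv
Ratio = γ = 1/√(1 - 0.328²)
= 1/√(0.892416) = 1.059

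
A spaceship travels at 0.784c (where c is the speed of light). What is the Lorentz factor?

v/c = 0.784, so (v/c)² = 0.614656
1 - (v/c)² = 0.385344
γ = 1/√(0.385344) = 1.611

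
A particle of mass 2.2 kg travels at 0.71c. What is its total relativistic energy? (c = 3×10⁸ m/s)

γ = 1/√(1 - 0.71²) = 1.420
mc² = 2.2 × (3×10⁸)² = 1.980×10¹⁷ J
E = γmc² = 1.420 × 1.980×10¹⁷ = 2.812×10¹⁷ J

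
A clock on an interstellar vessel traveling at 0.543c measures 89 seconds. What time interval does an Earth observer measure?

Proper time Δt₀ = 89 seconds
γ = 1/√(1 - 0.543²) = 1.191
Δt = γΔt₀ = 1.191 × 89 = 106.0 seconds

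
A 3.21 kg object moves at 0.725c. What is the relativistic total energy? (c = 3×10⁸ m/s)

γ = 1/√(1 - 0.725²) = 1.452
mc² = 3.21 × (3×10⁸)² = 2.889×10¹⁷ J
E = γmc² = 1.452 × 2.889×10¹⁷ = 4.195×10¹⁷ J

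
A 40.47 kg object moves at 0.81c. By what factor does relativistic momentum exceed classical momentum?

p_rel = γmv, p_class = mv
Ratio = γ = 1/√(1 - 0.81²) = 1.705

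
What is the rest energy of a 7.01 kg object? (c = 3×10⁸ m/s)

c² = (3×10⁸)² = 9.000×10¹⁶ m²/s²
E₀ = mc² = 7.01 × 9.000×10¹⁶ = 6.309×10¹⁷ J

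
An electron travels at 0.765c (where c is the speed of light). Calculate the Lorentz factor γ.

v/c = 0.765, so (v/c)² = 0.585225
1 - (v/c)² = 0.414775
γ = 1/√(0.414775) = 1.553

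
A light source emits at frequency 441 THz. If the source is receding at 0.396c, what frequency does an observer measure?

β = v/c = 0.396
(1-β)/(1+β) = 0.604/1.396 = 0.4327
Doppler factor = √(0.4327) = 0.6578
f_obs = 441 × 0.6578 = 290.1 THz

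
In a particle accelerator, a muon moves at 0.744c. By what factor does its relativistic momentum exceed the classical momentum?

p_rel = γmv, p_class = mv
Ratio = γ = 1/√(1 - 0.744²)
= 1/√(0.446464) = 1.497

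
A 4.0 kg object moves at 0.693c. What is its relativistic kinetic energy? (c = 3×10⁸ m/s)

γ = 1/√(1 - 0.693²) = 1.38708
γ - 1 = 0.38708
KE = (γ-1)mc² = 0.38708 × 4.0 × (3×10⁸)² = 1.393×10¹⁷ J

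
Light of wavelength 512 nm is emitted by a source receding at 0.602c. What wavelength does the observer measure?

β = 0.602
Wavelength Doppler factor = √(1.602/0.398) = √(4.025) = 2.006
λ_obs = 512 × 2.006 = 1027 nm (redshift)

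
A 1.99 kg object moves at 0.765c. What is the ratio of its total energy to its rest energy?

E = γmc², E₀ = mc²
E/E₀ = γ = 1/√(1 - 0.765²) = 1.553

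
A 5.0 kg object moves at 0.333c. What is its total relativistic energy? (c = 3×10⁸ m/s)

γ = 1/√(1 - 0.333²) = 1.0605
mc² = 5.0 × (3×10⁸)² = 4.500×10¹⁷ J
E = γmc² = 1.0605 × 4.500×10¹⁷ = 4.772×10¹⁷ J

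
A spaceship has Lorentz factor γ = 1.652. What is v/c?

From γ = 1/√(1 - v²/c²):
1/γ² = 1/1.652² = 0.3664
v²/c² = 1 - 0.3664 = 0.6336
v/c = √(0.6336) = 0.7960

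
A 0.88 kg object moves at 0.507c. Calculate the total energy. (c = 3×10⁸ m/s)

γ = 1/√(1 - 0.507²) = 1.1602
mc² = 0.88 × (3×10⁸)² = 7.920×10¹⁶ J
E = γmc² = 1.1602 × 7.920×10¹⁶ = 9.189×10¹⁶ J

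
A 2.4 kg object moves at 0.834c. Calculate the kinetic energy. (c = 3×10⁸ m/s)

γ = 1/√(1 - 0.834²) = 1.8124
γ - 1 = 0.8124
KE = (γ-1)mc² = 0.8124 × 2.4 × (3×10⁸)² = 1.755×10¹⁷ J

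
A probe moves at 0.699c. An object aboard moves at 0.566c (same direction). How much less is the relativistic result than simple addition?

Classical: u' + v = 0.566 + 0.699 = 1.265c
Relativistic: u = (0.566 + 0.699)/(1 + 0.395634) = 1.265/1.395634 = 0.9064c
Difference: 1.265 - 0.9064 = 0.3586c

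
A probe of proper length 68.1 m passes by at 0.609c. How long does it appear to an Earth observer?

Proper length L₀ = 68.1 m
γ = 1/√(1 - 0.609²) = 1.2608
L = L₀/γ = 68.1/1.2608 = 54.01 m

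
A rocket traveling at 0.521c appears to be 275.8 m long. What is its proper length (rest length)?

Contracted length L = 275.8 m
γ = 1/√(1 - 0.521²) = 1.1716
L₀ = γL = 1.1716 × 275.8 = 323.1 m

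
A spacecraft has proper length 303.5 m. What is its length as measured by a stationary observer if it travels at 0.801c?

Proper length L₀ = 303.5 m
γ = 1/√(1 - 0.801²) = 1.670
L = L₀/γ = 303.5/1.670 = 181.7 m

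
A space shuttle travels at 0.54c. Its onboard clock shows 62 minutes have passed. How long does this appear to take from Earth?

Proper time Δt₀ = 62 minutes
γ = 1/√(1 - 0.54²) = 1.188
Δt = γΔt₀ = 1.188 × 62 = 73.66 minutes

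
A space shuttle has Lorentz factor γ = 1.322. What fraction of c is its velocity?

From γ = 1/√(1 - v²/c²):
1/γ² = 1/1.322² = 0.5722
v²/c² = 1 - 0.5722 = 0.4278
v/c = √(0.4278) = 0.6541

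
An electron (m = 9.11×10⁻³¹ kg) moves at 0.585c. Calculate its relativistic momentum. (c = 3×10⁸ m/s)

γ = 1/√(1 - 0.585²) = 1.233
v = 0.585 × 3×10⁸ = 1.755×10⁸ m/s
p = γmv = 1.233 × 9.11×10⁻³¹ × 1.755×10⁸ = 1.971×10⁻²² kg·m/s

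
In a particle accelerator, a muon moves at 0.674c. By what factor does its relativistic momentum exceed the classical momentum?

p_rel = γmv, p_class = mv
Ratio = γ = 1/√(1 - 0.674²)
= 1/√(0.545724) = 1.354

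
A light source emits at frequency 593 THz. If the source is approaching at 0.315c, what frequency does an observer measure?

β = v/c = 0.315
(1+β)/(1-β) = 1.315/0.685 = 1.9197
Doppler factor = √(1.9197) = 1.3855
f_obs = 593 × 1.3855 = 821.6 THz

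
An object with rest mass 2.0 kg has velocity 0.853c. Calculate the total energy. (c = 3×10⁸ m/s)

γ = 1/√(1 - 0.853²) = 1.916
mc² = 2.0 × (3×10⁸)² = 1.800×10¹⁷ J
E = γmc² = 1.916 × 1.800×10¹⁷ = 3.449×10¹⁷ J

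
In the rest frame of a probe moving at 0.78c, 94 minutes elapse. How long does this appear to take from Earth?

Proper time Δt₀ = 94 minutes
γ = 1/√(1 - 0.78²) = 1.598
Δt = γΔt₀ = 1.598 × 94 = 150.2 minutes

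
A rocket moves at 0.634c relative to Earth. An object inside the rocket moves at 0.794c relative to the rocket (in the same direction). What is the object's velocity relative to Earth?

u = (u' + v)/(1 + u'v/c²)
Numerator: 0.794 + 0.634 = 1.428
Denominator: 1 + 0.503396 = 1.503396
u = 1.428/1.503396 = 0.9498c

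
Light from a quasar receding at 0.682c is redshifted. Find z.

β = 0.682
(1+β)/(1-β) = 1.682/0.318 = 5.289
√(5.289) = 2.300
z = 2.300 - 1 = 1.300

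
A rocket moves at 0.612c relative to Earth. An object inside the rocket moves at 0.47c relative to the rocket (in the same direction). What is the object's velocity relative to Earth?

u = (u' + v)/(1 + u'v/c²)
Numerator: 0.47 + 0.612 = 1.082
Denominator: 1 + 0.28764 = 1.28764
u = 1.082/1.28764 = 0.8403c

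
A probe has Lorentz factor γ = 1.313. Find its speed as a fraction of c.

From γ = 1/√(1 - v²/c²):
1/γ² = 1/1.313² = 0.5801
v²/c² = 1 - 0.5801 = 0.4199
v/c = √(0.4199) = 0.6480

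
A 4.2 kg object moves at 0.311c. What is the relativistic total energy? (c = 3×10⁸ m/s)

γ = 1/√(1 - 0.311²) = 1.052
mc² = 4.2 × (3×10⁸)² = 3.780×10¹⁷ J
E = γmc² = 1.052 × 3.780×10¹⁷ = 3.977×10¹⁷ J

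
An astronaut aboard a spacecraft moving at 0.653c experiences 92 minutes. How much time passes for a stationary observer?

Proper time Δt₀ = 92 minutes
γ = 1/√(1 - 0.653²) = 1.3204
Δt = γΔt₀ = 1.3204 × 92 = 121.5 minutes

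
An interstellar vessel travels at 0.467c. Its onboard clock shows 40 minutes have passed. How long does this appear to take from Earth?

Proper time Δt₀ = 40 minutes
γ = 1/√(1 - 0.467²) = 1.131
Δt = γΔt₀ = 1.131 × 40 = 45.24 minutes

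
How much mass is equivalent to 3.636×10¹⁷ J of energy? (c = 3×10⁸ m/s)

From E = mc², we get m = E/c²
c² = (3×10⁸)² = 9×10¹⁶ m²/s²
m = 3.636×10¹⁷ / 9×10¹⁶ = 4.040 kg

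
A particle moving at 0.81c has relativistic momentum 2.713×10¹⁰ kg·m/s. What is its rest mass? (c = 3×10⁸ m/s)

γ = 1/√(1 - 0.81²) = 1.7052
v = 0.81 × 3×10⁸ = 2.430×10⁸ m/s
m = p/(γv) = 2.713×10¹⁰/(1.7052 × 2.430×10⁸) = 65.47 kg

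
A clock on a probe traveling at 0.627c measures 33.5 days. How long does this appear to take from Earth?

Proper time Δt₀ = 33.5 days
γ = 1/√(1 - 0.627²) = 1.2837
Δt = γΔt₀ = 1.2837 × 33.5 = 43.00 days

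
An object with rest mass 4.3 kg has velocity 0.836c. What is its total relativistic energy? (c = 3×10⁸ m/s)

γ = 1/√(1 - 0.836²) = 1.8224
mc² = 4.3 × (3×10⁸)² = 3.870×10¹⁷ J
E = γmc² = 1.8224 × 3.870×10¹⁷ = 7.053×10¹⁷ J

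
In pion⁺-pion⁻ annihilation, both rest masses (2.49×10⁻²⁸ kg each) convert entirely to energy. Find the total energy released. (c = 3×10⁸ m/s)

Both particles have the same rest mass, so total mass = 2m
E = 2m·c² = 2 × 2.49×10⁻²⁸ × (3×10⁸)²
= 2 × 2.49×10⁻²⁸ × 9×10¹⁶
= 4.482×10⁻¹¹ J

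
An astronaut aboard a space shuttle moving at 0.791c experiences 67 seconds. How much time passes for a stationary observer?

Proper time Δt₀ = 67 seconds
γ = 1/√(1 - 0.791²) = 1.634
Δt = γΔt₀ = 1.634 × 67 = 109.5 seconds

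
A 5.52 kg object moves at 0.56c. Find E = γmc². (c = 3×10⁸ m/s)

γ = 1/√(1 - 0.56²) = 1.207
mc² = 5.52 × (3×10⁸)² = 4.968×10¹⁷ J
E = γmc² = 1.207 × 4.968×10¹⁷ = 5.996×10¹⁷ J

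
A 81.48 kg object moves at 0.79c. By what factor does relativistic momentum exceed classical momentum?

p_rel = γmv, p_class = mv
Ratio = γ = 1/√(1 - 0.79²) = 1.631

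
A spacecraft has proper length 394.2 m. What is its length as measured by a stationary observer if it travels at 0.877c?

Proper length L₀ = 394.2 m
γ = 1/√(1 - 0.877²) = 2.081
L = L₀/γ = 394.2/2.081 = 189.4 m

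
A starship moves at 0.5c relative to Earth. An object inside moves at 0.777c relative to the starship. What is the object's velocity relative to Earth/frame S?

u = (u' + v)/(1 + u'v/c²)
Numerator: 0.777 + 0.5 = 1.277
Denominator: 1 + 0.3885 = 1.3885
u = 1.277/1.3885 = 0.9197c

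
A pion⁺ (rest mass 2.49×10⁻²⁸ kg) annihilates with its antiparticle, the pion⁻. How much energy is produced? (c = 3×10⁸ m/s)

Both particles have the same rest mass, so total mass = 2m
E = 2m·c² = 2 × 2.49×10⁻²⁸ × (3×10⁸)²
= 2 × 2.49×10⁻²⁸ × 9×10¹⁶
= 4.482×10⁻¹¹ J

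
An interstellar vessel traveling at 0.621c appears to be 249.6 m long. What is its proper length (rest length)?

Contracted length L = 249.6 m
γ = 1/√(1 - 0.621²) = 1.2758
L₀ = γL = 1.2758 × 249.6 = 318.4 m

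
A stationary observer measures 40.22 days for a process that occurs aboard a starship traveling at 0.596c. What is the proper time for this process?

Dilated time Δt = 40.22 days
γ = 1/√(1 - 0.596²) = 1.24535
Δt₀ = Δt/γ = 40.22/1.24535 = 32.30 days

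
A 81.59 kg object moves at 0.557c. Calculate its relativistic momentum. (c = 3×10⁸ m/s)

γ = 1/√(1 - 0.557²) = 1.2041
v = 0.557 × 3×10⁸ = 1.671×10⁸ m/s
p = γmv = 1.2041 × 81.59 × 1.671×10⁸ = 1.642×10¹⁰ kg·m/s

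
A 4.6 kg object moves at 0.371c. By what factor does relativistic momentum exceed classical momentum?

p_rel = γmv, p_class = mv
Ratio = γ = 1/√(1 - 0.371²) = 1.077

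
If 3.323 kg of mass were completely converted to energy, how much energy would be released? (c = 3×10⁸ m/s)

Using E = mc²:
c² = (3×10⁸)² = 9×10¹⁶ m²/s²
E = 3.323 × 9×10¹⁶ = 2.991×10¹⁷ J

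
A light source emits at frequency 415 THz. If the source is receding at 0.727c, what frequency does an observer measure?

β = v/c = 0.727
(1-β)/(1+β) = 0.273/1.727 = 0.1581
Doppler factor = √(0.1581) = 0.3976
f_obs = 415 × 0.3976 = 165.0 THz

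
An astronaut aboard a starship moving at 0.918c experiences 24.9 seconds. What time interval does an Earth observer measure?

Proper time Δt₀ = 24.9 seconds
γ = 1/√(1 - 0.918²) = 2.5216
Δt = γΔt₀ = 2.5216 × 24.9 = 62.79 seconds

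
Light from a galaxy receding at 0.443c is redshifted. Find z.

β = 0.443
(1+β)/(1-β) = 1.443/0.557 = 2.5907
√(2.5907) = 1.6096
z = 1.6096 - 1 = 0.6096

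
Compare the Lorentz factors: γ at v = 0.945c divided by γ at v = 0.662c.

γ₁ = 1/√(1 - 0.945²) = 3.057
γ₂ = 1/√(1 - 0.662²) = 1.334
γ₁/γ₂ = 3.057/1.334 = 2.292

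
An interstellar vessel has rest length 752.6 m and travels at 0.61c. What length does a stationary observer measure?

Proper length L₀ = 752.6 m
γ = 1/√(1 - 0.61²) = 1.262
L = L₀/γ = 752.6/1.262 = 596.4 m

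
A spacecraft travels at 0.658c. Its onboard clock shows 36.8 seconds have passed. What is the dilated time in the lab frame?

Proper time Δt₀ = 36.8 seconds
γ = 1/√(1 - 0.658²) = 1.328
Δt = γΔt₀ = 1.328 × 36.8 = 48.87 seconds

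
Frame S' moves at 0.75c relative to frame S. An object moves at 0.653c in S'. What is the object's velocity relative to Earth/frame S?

u = (u' + v)/(1 + u'v/c²)
Numerator: 0.653 + 0.75 = 1.403
Denominator: 1 + 0.48975 = 1.48975
u = 1.403/1.48975 = 0.9418c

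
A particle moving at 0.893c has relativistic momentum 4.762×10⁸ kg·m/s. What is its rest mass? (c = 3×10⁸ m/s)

γ = 1/√(1 - 0.893²) = 2.222
v = 0.893 × 3×10⁸ = 2.679×10⁸ m/s
m = p/(γv) = 4.762×10⁸/(2.222 × 2.679×10⁸) = 0.8000 kg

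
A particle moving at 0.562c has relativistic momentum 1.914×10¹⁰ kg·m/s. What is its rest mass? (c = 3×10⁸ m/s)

γ = 1/√(1 - 0.562²) = 1.209
v = 0.562 × 3×10⁸ = 1.686×10⁸ m/s
m = p/(γv) = 1.914×10¹⁰/(1.209 × 1.686×10⁸) = 93.90 kg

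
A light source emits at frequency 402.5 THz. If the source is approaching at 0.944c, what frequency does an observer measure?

β = v/c = 0.944
(1+β)/(1-β) = 1.944/0.056 = 34.714
Doppler factor = √(34.714) = 5.8919
f_obs = 402.5 × 5.8919 = 2371 THz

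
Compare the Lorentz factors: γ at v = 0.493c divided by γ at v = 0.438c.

γ₁ = 1/√(1 - 0.493²) = 1.149
γ₂ = 1/√(1 - 0.438²) = 1.112
γ₁/γ₂ = 1.149/1.112 = 1.033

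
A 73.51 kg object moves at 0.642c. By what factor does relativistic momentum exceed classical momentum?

p_rel = γmv, p_class = mv
Ratio = γ = 1/√(1 - 0.642²) = 1.304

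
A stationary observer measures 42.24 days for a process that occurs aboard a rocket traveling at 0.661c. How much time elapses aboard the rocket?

Dilated time Δt = 42.24 days
γ = 1/√(1 - 0.661²) = 1.3326
Δt₀ = Δt/γ = 42.24/1.3326 = 31.70 days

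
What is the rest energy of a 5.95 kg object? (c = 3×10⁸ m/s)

c² = (3×10⁸)² = 9.000×10¹⁶ m²/s²
E₀ = mc² = 5.95 × 9.000×10¹⁶ = 5.355×10¹⁷ J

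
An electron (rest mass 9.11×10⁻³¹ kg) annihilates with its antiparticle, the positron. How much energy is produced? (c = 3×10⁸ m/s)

Both particles have the same rest mass, so total mass = 2m
E = 2m·c² = 2 × 9.11×10⁻³¹ × (3×10⁸)²
= 2 × 9.11×10⁻³¹ × 9×10¹⁶
= 1.640×10⁻¹³ J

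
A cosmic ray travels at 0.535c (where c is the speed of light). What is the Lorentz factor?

v/c = 0.535, so (v/c)² = 0.286225
1 - (v/c)² = 0.713775
γ = 1/√(0.713775) = 1.184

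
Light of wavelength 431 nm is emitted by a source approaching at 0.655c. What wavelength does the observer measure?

β = 0.655
Wavelength Doppler factor = √(0.345/1.655) = √(0.2085) = 0.4566
λ_obs = 431 × 0.4566 = 196.8 nm (blueshift)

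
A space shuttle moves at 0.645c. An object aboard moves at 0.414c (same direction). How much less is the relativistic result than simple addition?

Classical: u' + v = 0.414 + 0.645 = 1.059c
Relativistic: u = (0.414 + 0.645)/(1 + 0.26703) = 1.059/1.26703 = 0.8358c
Difference: 1.059 - 0.8358 = 0.2232c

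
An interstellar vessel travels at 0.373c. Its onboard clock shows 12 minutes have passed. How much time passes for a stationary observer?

Proper time Δt₀ = 12 minutes
γ = 1/√(1 - 0.373²) = 1.0778
Δt = γΔt₀ = 1.0778 × 12 = 12.93 minutes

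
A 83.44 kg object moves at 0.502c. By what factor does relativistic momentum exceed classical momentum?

p_rel = γmv, p_class = mv
Ratio = γ = 1/√(1 - 0.502²) = 1.156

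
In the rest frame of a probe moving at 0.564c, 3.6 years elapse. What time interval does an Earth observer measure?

Proper time Δt₀ = 3.6 years
γ = 1/√(1 - 0.564²) = 1.211
Δt = γΔt₀ = 1.211 × 3.6 = 4.360 years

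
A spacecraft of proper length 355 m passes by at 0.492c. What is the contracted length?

Proper length L₀ = 355 m
γ = 1/√(1 - 0.492²) = 1.1486
L = L₀/γ = 355/1.1486 = 309.1 m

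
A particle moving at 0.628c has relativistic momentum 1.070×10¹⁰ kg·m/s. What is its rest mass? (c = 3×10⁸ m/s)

γ = 1/√(1 - 0.628²) = 1.285
v = 0.628 × 3×10⁸ = 1.884×10⁸ m/s
m = p/(γv) = 1.070×10¹⁰/(1.285 × 1.884×10⁸) = 44.20 kg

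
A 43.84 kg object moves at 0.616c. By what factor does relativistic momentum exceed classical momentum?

p_rel = γmv, p_class = mv
Ratio = γ = 1/√(1 - 0.616²) = 1.269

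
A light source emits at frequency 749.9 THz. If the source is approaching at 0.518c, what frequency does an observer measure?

β = v/c = 0.518
(1+β)/(1-β) = 1.518/0.482 = 3.149
Doppler factor = √(3.149) = 1.775
f_obs = 749.9 × 1.775 = 1331 THz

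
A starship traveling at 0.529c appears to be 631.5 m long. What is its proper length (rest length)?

Contracted length L = 631.5 m
γ = 1/√(1 - 0.529²) = 1.17838
L₀ = γL = 1.17838 × 631.5 = 744.1 m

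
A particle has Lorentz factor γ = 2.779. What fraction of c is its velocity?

From γ = 1/√(1 - v²/c²):
1/γ² = 1/2.779² = 0.1295
v²/c² = 1 - 0.1295 = 0.8705
v/c = √(0.8705) = 0.9330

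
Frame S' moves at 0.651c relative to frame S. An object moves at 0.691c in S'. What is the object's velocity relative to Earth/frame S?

u = (u' + v)/(1 + u'v/c²)
Numerator: 0.691 + 0.651 = 1.342
Denominator: 1 + 0.449841 = 1.449841
u = 1.342/1.449841 = 0.9256c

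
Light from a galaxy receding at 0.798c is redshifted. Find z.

β = 0.798
(1+β)/(1-β) = 1.798/0.202 = 8.901
√(8.901) = 2.983
z = 2.983 - 1 = 1.983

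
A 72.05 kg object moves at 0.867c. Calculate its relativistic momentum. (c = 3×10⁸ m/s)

γ = 1/√(1 - 0.867²) = 2.007
v = 0.867 × 3×10⁸ = 2.601×10⁸ m/s
p = γmv = 2.007 × 72.05 × 2.601×10⁸ = 3.761×10¹⁰ kg·m/s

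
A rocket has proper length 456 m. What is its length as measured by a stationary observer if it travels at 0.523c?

Proper length L₀ = 456 m
γ = 1/√(1 - 0.523²) = 1.173
L = L₀/γ = 456/1.173 = 388.7 m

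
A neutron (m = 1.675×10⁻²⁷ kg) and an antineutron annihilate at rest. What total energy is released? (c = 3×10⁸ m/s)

Both particles have the same rest mass, so total mass = 2m
E = 2m·c² = 2 × 1.675×10⁻²⁷ × (3×10⁸)²
= 2 × 1.675×10⁻²⁷ × 9×10¹⁶
= 3.015×10⁻¹⁰ J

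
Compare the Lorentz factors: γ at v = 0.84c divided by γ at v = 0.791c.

γ₁ = 1/√(1 - 0.84²) = 1.843
γ₂ = 1/√(1 - 0.791²) = 1.634
γ₁/γ₂ = 1.843/1.634 = 1.128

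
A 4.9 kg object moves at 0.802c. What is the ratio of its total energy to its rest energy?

E = γmc², E₀ = mc²
E/E₀ = γ = 1/√(1 - 0.802²) = 1.674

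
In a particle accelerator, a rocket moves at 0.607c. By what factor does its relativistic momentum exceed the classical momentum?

p_rel = γmv, p_class = mv
Ratio = γ = 1/√(1 - 0.607²)
= 1/√(0.631551) = 1.258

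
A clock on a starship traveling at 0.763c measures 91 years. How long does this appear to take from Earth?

Proper time Δt₀ = 91 years
γ = 1/√(1 - 0.763²) = 1.547
Δt = γΔt₀ = 1.547 × 91 = 140.8 years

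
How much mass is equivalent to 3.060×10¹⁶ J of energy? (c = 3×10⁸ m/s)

From E = mc², we get m = E/c²
c² = (3×10⁸)² = 9×10¹⁶ m²/s²
m = 3.060×10¹⁶ / 9×10¹⁶ = 0.3400 kg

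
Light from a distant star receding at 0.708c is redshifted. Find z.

β = 0.708
(1+β)/(1-β) = 1.708/0.292 = 5.8493
√(5.8493) = 2.419
z = 2.419 - 1 = 1.419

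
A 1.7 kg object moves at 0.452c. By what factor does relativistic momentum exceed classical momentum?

p_rel = γmv, p_class = mv
Ratio = γ = 1/√(1 - 0.452²) = 1.121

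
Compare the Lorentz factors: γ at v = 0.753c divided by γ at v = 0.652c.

γ₁ = 1/√(1 - 0.753²) = 1.520
γ₂ = 1/√(1 - 0.652²) = 1.319
γ₁/γ₂ = 1.520/1.319 = 1.152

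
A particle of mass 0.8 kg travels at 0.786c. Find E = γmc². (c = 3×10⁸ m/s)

γ = 1/√(1 - 0.786²) = 1.618
mc² = 0.8 × (3×10⁸)² = 7.200×10¹⁶ J
E = γmc² = 1.618 × 7.200×10¹⁶ = 1.165×10¹⁷ J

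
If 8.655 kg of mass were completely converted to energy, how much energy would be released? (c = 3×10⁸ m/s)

Using E = mc²:
c² = (3×10⁸)² = 9×10¹⁶ m²/s²
E = 8.655 × 9×10¹⁶ = 7.790×10¹⁷ J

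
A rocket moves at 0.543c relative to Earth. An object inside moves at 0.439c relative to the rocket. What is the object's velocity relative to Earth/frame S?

u = (u' + v)/(1 + u'v/c²)
Numerator: 0.439 + 0.543 = 0.982
Denominator: 1 + 0.238377 = 1.238377
u = 0.982/1.238377 = 0.7930c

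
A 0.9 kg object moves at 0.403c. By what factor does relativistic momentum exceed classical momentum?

p_rel = γmv, p_class = mv
Ratio = γ = 1/√(1 - 0.403²) = 1.093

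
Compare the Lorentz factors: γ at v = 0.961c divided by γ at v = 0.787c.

γ₁ = 1/√(1 - 0.961²) = 3.616
γ₂ = 1/√(1 - 0.787²) = 1.621
γ₁/γ₂ = 3.616/1.621 = 2.231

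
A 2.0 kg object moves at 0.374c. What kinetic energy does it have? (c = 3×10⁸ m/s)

γ = 1/√(1 - 0.374²) = 1.07825
γ - 1 = 0.07825
KE = (γ-1)mc² = 0.07825 × 2.0 × (3×10⁸)² = 1.409×10¹⁶ J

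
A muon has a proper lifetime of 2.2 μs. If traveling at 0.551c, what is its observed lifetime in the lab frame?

Proper lifetime τ₀ = 2.2 μs
γ = 1/√(1 - 0.551²) = 1.198
τ = γτ₀ = 1.198 × 2.2 μs = 2.636 μs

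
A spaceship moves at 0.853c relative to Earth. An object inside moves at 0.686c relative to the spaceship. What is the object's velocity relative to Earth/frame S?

u = (u' + v)/(1 + u'v/c²)
Numerator: 0.686 + 0.853 = 1.539
Denominator: 1 + 0.585158 = 1.585158
u = 1.539/1.585158 = 0.9709c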